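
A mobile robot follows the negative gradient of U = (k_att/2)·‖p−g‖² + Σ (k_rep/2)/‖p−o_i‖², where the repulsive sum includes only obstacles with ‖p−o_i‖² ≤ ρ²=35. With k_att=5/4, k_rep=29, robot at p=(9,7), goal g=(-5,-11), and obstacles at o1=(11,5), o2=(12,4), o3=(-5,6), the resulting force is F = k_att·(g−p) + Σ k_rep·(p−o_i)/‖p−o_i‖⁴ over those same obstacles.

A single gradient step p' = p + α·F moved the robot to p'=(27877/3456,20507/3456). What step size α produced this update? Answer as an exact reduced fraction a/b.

α = 1/20

F_att = 5/4·(g−p) = 5/4·(-14,-18) = (-17.5000,-22.5000)
o1: d²=8 ≤ ρ²=35; F_rep = 29·(-2,2)/8² = (-0.9062,0.9062)
o2: d²=18 ≤ ρ²=35; F_rep = 29·(-3,3)/18² = (-0.2685,0.2685)
o3: d²=197 > ρ²=35 → inactive
F = F_att + ΣF_rep = (-18.6748,-21.3252)
Δp = p'−p = (-0.9337,-1.0663); α = Δx/Fx = (-3227/3456) / (-16135/864) = 1/20
check: Δy/Fy = (-3685/3456) / (-18425/864) = 1/20 ✓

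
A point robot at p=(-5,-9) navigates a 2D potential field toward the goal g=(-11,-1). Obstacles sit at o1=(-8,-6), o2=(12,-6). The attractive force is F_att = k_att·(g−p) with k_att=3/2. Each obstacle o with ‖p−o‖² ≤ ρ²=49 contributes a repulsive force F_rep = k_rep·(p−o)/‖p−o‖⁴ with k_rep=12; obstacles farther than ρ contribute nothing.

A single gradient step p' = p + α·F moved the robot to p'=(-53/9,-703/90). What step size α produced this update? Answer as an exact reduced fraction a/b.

α = 1/10

F_att = 3/2·(g−p) = 3/2·(-6,8) = (-9.0000,12.0000)
o1: d²=18 ≤ ρ²=49; F_rep = 12·(3,-3)/18² = (0.1111,-0.1111)
o2: d²=298 > ρ²=49 → inactive
F = F_att + ΣF_rep = (-8.8889,11.8889)
Δp = p'−p = (-0.8889,1.1889); α = Δx/Fx = (-8/9) / (-80/9) = 1/10
check: Δy/Fy = (107/90) / (107/9) = 1/10 ✓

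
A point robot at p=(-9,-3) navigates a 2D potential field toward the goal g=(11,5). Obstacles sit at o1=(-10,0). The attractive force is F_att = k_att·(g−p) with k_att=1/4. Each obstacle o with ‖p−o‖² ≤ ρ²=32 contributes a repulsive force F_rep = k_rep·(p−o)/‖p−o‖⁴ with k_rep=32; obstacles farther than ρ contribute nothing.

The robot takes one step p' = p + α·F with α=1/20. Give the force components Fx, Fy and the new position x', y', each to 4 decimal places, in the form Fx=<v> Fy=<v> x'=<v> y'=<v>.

Fx=5.3200 Fy=1.0400 x'=-8.7340 y'=-2.9480

F_att = 1/4·(g−p) = 1/4·(20,8) = (5.0000,2.0000)
o1: d²=10 ≤ ρ²=32; F_rep = 32·(1,-3)/10² = (0.3200,-0.9600)
F = F_att + ΣF_rep = (5.3200,1.0400)
p' = p + 1/20·F = (-8.7340,-2.9480)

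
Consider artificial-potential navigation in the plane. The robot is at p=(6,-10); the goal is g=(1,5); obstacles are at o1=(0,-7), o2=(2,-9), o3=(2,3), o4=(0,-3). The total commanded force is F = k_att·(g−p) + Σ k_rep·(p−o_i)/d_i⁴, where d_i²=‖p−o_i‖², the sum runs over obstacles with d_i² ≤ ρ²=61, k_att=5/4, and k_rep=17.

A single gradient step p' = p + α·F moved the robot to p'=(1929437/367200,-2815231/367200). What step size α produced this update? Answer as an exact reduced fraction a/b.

F_att = 5/4·(g−p) = 5/4·(-5,15) = (-6.2500,18.7500)
o1: d²=45 ≤ ρ²=61; F_rep = 17·(6,-3)/45² = (0.0504,-0.0252)
o2: d²=17 ≤ ρ²=61; F_rep = 17·(4,-1)/17² = (0.2353,-0.0588)
o3: d²=185 > ρ²=61 → inactive
o4: d²=85 > ρ²=61 → inactive
F = F_att + ΣF_rep = (-5.9643,18.6660)
Δp = p'−p = (-0.7455,2.3332); α = Δx/Fx = (-273763/367200) / (-273763/45900) = 1/8
check: Δy/Fy = (856769/367200) / (856769/45900) = 1/8 ✓

α = 1/8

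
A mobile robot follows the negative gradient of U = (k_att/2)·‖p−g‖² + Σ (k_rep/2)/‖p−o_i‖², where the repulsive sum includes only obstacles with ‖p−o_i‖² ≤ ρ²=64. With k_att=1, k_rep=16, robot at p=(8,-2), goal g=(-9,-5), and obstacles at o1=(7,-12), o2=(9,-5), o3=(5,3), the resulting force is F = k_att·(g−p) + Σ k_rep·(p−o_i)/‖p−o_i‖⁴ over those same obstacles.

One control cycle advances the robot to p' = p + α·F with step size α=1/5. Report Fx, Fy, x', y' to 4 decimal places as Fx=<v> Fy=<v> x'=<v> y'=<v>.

Fx=-17.1185 Fy=-2.5892 x'=4.5763 y'=-2.5178

F_att = 1·(g−p) = 1·(-17,-3) = (-17.0000,-3.0000)
o1: d²=101 > ρ²=64 → inactive
o2: d²=10 ≤ ρ²=64; F_rep = 16·(-1,3)/10² = (-0.1600,0.4800)
o3: d²=34 ≤ ρ²=64; F_rep = 16·(3,-5)/34² = (0.0415,-0.0692)
F = F_att + ΣF_rep = (-17.1185,-2.5892)
p' = p + 1/5·F = (4.5763,-2.5178)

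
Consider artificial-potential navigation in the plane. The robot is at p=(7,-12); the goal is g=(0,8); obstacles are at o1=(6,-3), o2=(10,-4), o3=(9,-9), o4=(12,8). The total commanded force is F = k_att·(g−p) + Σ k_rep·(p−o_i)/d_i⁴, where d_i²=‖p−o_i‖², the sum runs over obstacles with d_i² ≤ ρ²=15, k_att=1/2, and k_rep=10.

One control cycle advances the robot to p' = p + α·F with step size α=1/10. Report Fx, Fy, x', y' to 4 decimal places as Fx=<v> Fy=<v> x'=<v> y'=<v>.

F_att = 1/2·(g−p) = 1/2·(-7,20) = (-3.5000,10.0000)
o1: d²=82 > ρ²=15 → inactive
o2: d²=73 > ρ²=15 → inactive
o3: d²=13 ≤ ρ²=15; F_rep = 10·(-2,-3)/13² = (-0.1183,-0.1775)
o4: d²=425 > ρ²=15 → inactive
F = F_att + ΣF_rep = (-3.6183,9.8225)
p' = p + 1/10·F = (6.6382,-11.0178)

Fx=-3.6183 Fy=9.8225 x'=6.6382 y'=-11.0178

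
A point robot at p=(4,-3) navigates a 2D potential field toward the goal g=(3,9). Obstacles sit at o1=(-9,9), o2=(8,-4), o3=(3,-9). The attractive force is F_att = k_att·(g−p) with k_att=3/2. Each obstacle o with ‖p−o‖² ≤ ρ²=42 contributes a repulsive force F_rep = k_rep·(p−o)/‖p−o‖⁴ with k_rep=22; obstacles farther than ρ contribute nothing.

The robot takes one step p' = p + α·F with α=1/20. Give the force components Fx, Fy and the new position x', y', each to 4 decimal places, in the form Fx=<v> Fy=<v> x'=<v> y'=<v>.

F_att = 3/2·(g−p) = 3/2·(-1,12) = (-1.5000,18.0000)
o1: d²=313 > ρ²=42 → inactive
o2: d²=17 ≤ ρ²=42; F_rep = 22·(-4,1)/17² = (-0.3045,0.0761)
o3: d²=37 ≤ ρ²=42; F_rep = 22·(1,6)/37² = (0.0161,0.0964)
F = F_att + ΣF_rep = (-1.7884,18.1725)
p' = p + 1/20·F = (3.9106,-2.0914)

Fx=-1.7884 Fy=18.1725 x'=3.9106 y'=-2.0914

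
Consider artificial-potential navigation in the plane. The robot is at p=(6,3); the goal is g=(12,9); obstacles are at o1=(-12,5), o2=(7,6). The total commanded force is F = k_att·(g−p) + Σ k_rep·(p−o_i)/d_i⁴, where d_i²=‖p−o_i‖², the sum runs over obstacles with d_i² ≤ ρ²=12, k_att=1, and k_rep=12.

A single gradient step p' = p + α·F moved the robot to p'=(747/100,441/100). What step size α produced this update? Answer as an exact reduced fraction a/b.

α = 1/4

F_att = 1·(g−p) = 1·(6,6) = (6.0000,6.0000)
o1: d²=328 > ρ²=12 → inactive
o2: d²=10 ≤ ρ²=12; F_rep = 12·(-1,-3)/10² = (-0.1200,-0.3600)
F = F_att + ΣF_rep = (5.8800,5.6400)
Δp = p'−p = (1.4700,1.4100); α = Δx/Fx = (147/100) / (147/25) = 1/4
check: Δy/Fy = (141/100) / (141/25) = 1/4 ✓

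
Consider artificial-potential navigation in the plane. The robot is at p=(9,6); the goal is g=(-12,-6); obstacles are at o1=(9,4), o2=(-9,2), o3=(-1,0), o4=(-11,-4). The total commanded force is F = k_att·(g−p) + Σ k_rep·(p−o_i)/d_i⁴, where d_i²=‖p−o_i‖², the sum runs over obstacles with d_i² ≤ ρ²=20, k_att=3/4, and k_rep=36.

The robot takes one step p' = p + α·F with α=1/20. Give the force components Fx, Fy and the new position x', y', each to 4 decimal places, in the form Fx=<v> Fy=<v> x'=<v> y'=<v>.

Fx=-15.7500 Fy=-4.5000 x'=8.2125 y'=5.7750

F_att = 3/4·(g−p) = 3/4·(-21,-12) = (-15.7500,-9.0000)
o1: d²=4 ≤ ρ²=20; F_rep = 36·(0,2)/4² = (0.0000,4.5000)
o2: d²=340 > ρ²=20 → inactive
o3: d²=136 > ρ²=20 → inactive
o4: d²=500 > ρ²=20 → inactive
F = F_att + ΣF_rep = (-15.7500,-4.5000)
p' = p + 1/20·F = (8.2125,5.7750)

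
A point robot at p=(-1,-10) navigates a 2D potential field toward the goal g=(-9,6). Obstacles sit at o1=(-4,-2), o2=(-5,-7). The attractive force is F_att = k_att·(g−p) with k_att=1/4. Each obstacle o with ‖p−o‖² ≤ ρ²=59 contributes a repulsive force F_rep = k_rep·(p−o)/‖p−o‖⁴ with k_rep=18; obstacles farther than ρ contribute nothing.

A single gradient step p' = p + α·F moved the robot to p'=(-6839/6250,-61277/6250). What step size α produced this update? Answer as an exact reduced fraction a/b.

α = 1/20

F_att = 1/4·(g−p) = 1/4·(-8,16) = (-2.0000,4.0000)
o1: d²=73 > ρ²=59 → inactive
o2: d²=25 ≤ ρ²=59; F_rep = 18·(4,-3)/25² = (0.1152,-0.0864)
F = F_att + ΣF_rep = (-1.8848,3.9136)
Δp = p'−p = (-0.0942,0.1957); α = Δx/Fx = (-589/6250) / (-1178/625) = 1/20
check: Δy/Fy = (1223/6250) / (2446/625) = 1/20 ✓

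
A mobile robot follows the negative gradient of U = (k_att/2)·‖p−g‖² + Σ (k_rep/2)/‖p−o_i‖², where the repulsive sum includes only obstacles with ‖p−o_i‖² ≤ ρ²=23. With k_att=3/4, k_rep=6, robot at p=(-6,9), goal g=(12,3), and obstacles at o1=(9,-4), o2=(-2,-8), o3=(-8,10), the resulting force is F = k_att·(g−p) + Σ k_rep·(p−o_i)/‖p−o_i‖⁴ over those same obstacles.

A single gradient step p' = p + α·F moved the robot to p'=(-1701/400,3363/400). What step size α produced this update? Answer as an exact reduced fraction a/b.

F_att = 3/4·(g−p) = 3/4·(18,-6) = (13.5000,-4.5000)
o1: d²=394 > ρ²=23 → inactive
o2: d²=305 > ρ²=23 → inactive
o3: d²=5 ≤ ρ²=23; F_rep = 6·(2,-1)/5² = (0.4800,-0.2400)
F = F_att + ΣF_rep = (13.9800,-4.7400)
Δp = p'−p = (1.7475,-0.5925); α = Δx/Fx = (699/400) / (699/50) = 1/8
check: Δy/Fy = (-237/400) / (-237/50) = 1/8 ✓

α = 1/8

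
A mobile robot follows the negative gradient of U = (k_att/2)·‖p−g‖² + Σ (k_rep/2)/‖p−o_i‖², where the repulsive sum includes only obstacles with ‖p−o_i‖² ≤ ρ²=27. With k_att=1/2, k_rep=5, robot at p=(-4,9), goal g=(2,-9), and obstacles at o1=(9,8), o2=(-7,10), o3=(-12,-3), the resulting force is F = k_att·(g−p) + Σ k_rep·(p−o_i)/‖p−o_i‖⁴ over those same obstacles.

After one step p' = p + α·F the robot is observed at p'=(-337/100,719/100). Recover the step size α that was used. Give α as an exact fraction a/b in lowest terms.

α = 1/5

F_att = 1/2·(g−p) = 1/2·(6,-18) = (3.0000,-9.0000)
o1: d²=170 > ρ²=27 → inactive
o2: d²=10 ≤ ρ²=27; F_rep = 5·(3,-1)/10² = (0.1500,-0.0500)
o3: d²=208 > ρ²=27 → inactive
F = F_att + ΣF_rep = (3.1500,-9.0500)
Δp = p'−p = (0.6300,-1.8100); α = Δx/Fx = (63/100) / (63/20) = 1/5
check: Δy/Fy = (-181/100) / (-181/20) = 1/5 ✓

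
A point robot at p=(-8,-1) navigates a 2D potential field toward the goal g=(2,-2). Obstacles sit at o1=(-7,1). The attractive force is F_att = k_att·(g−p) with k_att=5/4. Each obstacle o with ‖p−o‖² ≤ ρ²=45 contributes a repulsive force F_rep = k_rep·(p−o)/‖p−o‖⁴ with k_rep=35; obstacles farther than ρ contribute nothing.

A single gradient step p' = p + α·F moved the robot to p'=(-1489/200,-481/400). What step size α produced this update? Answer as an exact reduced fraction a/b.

α = 1/20

F_att = 5/4·(g−p) = 5/4·(10,-1) = (12.5000,-1.2500)
o1: d²=5 ≤ ρ²=45; F_rep = 35·(-1,-2)/5² = (-1.4000,-2.8000)
F = F_att + ΣF_rep = (11.1000,-4.0500)
Δp = p'−p = (0.5550,-0.2025); α = Δx/Fx = (111/200) / (111/10) = 1/20
check: Δy/Fy = (-81/400) / (-81/20) = 1/20 ✓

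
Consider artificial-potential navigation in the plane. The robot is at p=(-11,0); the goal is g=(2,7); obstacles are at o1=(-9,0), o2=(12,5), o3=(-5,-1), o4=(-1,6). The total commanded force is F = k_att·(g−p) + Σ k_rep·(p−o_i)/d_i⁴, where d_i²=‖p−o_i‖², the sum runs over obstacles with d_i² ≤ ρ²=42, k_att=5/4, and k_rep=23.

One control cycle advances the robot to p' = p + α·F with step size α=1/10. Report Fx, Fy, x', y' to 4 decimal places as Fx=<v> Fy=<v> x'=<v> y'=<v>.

F_att = 5/4·(g−p) = 5/4·(13,7) = (16.2500,8.7500)
o1: d²=4 ≤ ρ²=42; F_rep = 23·(-2,0)/4² = (-2.8750,0.0000)
o2: d²=554 > ρ²=42 → inactive
o3: d²=37 ≤ ρ²=42; F_rep = 23·(-6,1)/37² = (-0.1008,0.0168)
o4: d²=136 > ρ²=42 → inactive
F = F_att + ΣF_rep = (13.2742,8.7668)
p' = p + 1/10·F = (-9.6726,0.8767)

Fx=13.2742 Fy=8.7668 x'=-9.6726 y'=0.8767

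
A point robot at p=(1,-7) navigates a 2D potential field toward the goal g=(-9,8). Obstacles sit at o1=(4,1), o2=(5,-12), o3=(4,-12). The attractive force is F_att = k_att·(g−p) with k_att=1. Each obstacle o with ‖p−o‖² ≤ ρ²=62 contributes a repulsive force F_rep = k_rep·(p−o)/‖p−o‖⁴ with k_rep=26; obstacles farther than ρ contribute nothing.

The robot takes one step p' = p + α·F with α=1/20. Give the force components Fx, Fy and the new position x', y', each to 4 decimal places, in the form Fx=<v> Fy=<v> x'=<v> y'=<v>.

F_att = 1·(g−p) = 1·(-10,15) = (-10.0000,15.0000)
o1: d²=73 > ρ²=62 → inactive
o2: d²=41 ≤ ρ²=62; F_rep = 26·(-4,5)/41² = (-0.0619,0.0773)
o3: d²=34 ≤ ρ²=62; F_rep = 26·(-3,5)/34² = (-0.0675,0.1125)
F = F_att + ΣF_rep = (-10.1293,15.1898)
p' = p + 1/20·F = (0.4935,-6.2405)

Fx=-10.1293 Fy=15.1898 x'=0.4935 y'=-6.2405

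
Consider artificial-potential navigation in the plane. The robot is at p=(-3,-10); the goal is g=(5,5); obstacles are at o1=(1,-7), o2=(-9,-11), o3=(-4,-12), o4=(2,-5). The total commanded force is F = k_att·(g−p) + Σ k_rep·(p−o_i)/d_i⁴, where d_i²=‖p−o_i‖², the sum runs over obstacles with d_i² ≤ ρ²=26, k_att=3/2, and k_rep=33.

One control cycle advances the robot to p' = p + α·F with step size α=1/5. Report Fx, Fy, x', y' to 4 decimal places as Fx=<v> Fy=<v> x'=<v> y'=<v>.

F_att = 3/2·(g−p) = 3/2·(8,15) = (12.0000,22.5000)
o1: d²=25 ≤ ρ²=26; F_rep = 33·(-4,-3)/25² = (-0.2112,-0.1584)
o2: d²=37 > ρ²=26 → inactive
o3: d²=5 ≤ ρ²=26; F_rep = 33·(1,2)/5² = (1.3200,2.6400)
o4: d²=50 > ρ²=26 → inactive
F = F_att + ΣF_rep = (13.1088,24.9816)
p' = p + 1/5·F = (-0.3782,-5.0037)

Fx=13.1088 Fy=24.9816 x'=-0.3782 y'=-5.0037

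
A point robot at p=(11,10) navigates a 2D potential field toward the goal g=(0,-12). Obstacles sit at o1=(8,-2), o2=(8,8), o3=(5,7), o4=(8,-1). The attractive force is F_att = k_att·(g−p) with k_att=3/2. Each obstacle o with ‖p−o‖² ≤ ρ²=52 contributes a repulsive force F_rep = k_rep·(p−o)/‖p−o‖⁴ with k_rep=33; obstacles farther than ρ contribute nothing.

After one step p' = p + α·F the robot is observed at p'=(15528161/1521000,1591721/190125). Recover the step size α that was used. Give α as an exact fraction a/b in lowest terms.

α = 1/20

F_att = 3/2·(g−p) = 3/2·(-11,-22) = (-16.5000,-33.0000)
o1: d²=153 > ρ²=52 → inactive
o2: d²=13 ≤ ρ²=52; F_rep = 33·(3,2)/13² = (0.5858,0.3905)
o3: d²=45 ≤ ρ²=52; F_rep = 33·(6,3)/45² = (0.0978,0.0489)
o4: d²=130 > ρ²=52 → inactive
F = F_att + ΣF_rep = (-15.8164,-32.5606)
Δp = p'−p = (-0.7908,-1.6280); α = Δx/Fx = (-1202839/1521000) / (-1202839/76050) = 1/20
check: Δy/Fy = (-309529/190125) / (-1238116/38025) = 1/20 ✓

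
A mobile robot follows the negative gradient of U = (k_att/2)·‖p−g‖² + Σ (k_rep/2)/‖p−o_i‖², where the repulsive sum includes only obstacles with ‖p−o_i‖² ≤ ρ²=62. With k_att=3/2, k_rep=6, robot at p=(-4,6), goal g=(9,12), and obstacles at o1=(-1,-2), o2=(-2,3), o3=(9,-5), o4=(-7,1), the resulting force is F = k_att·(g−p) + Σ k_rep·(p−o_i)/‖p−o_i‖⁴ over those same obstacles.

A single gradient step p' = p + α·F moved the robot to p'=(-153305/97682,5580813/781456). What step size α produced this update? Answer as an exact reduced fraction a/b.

α = 1/8

F_att = 3/2·(g−p) = 3/2·(13,6) = (19.5000,9.0000)
o1: d²=73 > ρ²=62 → inactive
o2: d²=13 ≤ ρ²=62; F_rep = 6·(-2,3)/13² = (-0.0710,0.1065)
o3: d²=290 > ρ²=62 → inactive
o4: d²=34 ≤ ρ²=62; F_rep = 6·(3,5)/34² = (0.0156,0.0260)
F = F_att + ΣF_rep = (19.4446,9.1325)
Δp = p'−p = (2.4306,1.1416); α = Δx/Fx = (237423/97682) / (949692/48841) = 1/8
check: Δy/Fy = (892077/781456) / (892077/97682) = 1/8 ✓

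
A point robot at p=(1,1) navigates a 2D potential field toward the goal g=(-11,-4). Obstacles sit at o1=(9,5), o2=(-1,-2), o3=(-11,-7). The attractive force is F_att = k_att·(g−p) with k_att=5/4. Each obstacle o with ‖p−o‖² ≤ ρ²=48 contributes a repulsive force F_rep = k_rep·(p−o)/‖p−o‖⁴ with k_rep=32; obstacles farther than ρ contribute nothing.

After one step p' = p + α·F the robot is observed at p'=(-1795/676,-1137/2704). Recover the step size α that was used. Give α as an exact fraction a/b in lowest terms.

α = 1/4

F_att = 5/4·(g−p) = 5/4·(-12,-5) = (-15.0000,-6.2500)
o1: d²=80 > ρ²=48 → inactive
o2: d²=13 ≤ ρ²=48; F_rep = 32·(2,3)/13² = (0.3787,0.5680)
o3: d²=208 > ρ²=48 → inactive
F = F_att + ΣF_rep = (-14.6213,-5.6820)
Δp = p'−p = (-3.6553,-1.4205); α = Δx/Fx = (-2471/676) / (-2471/169) = 1/4
check: Δy/Fy = (-3841/2704) / (-3841/676) = 1/4 ✓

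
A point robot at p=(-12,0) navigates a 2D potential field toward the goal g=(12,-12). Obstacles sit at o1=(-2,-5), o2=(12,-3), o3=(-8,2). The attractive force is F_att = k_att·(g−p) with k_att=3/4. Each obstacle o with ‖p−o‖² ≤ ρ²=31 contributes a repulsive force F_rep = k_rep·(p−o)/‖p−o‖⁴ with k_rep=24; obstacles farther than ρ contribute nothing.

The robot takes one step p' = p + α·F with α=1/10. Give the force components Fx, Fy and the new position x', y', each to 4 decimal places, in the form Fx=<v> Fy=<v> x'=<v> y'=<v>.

Fx=17.7600 Fy=-9.1200 x'=-10.2240 y'=-0.9120

F_att = 3/4·(g−p) = 3/4·(24,-12) = (18.0000,-9.0000)
o1: d²=125 > ρ²=31 → inactive
o2: d²=585 > ρ²=31 → inactive
o3: d²=20 ≤ ρ²=31; F_rep = 24·(-4,-2)/20² = (-0.2400,-0.1200)
F = F_att + ΣF_rep = (17.7600,-9.1200)
p' = p + 1/10·F = (-10.2240,-0.9120)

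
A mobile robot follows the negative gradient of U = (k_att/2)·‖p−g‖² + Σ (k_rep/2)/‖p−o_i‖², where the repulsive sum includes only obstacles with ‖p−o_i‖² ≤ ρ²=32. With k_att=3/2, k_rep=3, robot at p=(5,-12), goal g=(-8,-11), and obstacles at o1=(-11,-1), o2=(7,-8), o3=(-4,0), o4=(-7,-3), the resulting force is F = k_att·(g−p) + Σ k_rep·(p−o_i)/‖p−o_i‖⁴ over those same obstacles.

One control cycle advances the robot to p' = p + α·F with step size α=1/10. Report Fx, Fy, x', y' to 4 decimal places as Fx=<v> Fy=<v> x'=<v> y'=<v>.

F_att = 3/2·(g−p) = 3/2·(-13,1) = (-19.5000,1.5000)
o1: d²=377 > ρ²=32 → inactive
o2: d²=20 ≤ ρ²=32; F_rep = 3·(-2,-4)/20² = (-0.0150,-0.0300)
o3: d²=225 > ρ²=32 → inactive
o4: d²=225 > ρ²=32 → inactive
F = F_att + ΣF_rep = (-19.5150,1.4700)
p' = p + 1/10·F = (3.0485,-11.8530)

Fx=-19.5150 Fy=1.4700 x'=3.0485 y'=-11.8530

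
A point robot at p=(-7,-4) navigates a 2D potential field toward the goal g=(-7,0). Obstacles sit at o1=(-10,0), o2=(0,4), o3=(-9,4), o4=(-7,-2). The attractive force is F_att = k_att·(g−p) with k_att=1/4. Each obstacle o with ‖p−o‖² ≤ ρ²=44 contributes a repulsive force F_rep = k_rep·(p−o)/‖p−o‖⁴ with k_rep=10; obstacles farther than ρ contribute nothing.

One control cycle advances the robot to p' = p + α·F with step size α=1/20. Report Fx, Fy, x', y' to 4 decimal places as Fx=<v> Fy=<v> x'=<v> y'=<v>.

F_att = 1/4·(g−p) = 1/4·(0,4) = (0.0000,1.0000)
o1: d²=25 ≤ ρ²=44; F_rep = 10·(3,-4)/25² = (0.0480,-0.0640)
o2: d²=113 > ρ²=44 → inactive
o3: d²=68 > ρ²=44 → inactive
o4: d²=4 ≤ ρ²=44; F_rep = 10·(0,-2)/4² = (0.0000,-1.2500)
F = F_att + ΣF_rep = (0.0480,-0.3140)
p' = p + 1/20·F = (-6.9976,-4.0157)

Fx=0.0480 Fy=-0.3140 x'=-6.9976 y'=-4.0157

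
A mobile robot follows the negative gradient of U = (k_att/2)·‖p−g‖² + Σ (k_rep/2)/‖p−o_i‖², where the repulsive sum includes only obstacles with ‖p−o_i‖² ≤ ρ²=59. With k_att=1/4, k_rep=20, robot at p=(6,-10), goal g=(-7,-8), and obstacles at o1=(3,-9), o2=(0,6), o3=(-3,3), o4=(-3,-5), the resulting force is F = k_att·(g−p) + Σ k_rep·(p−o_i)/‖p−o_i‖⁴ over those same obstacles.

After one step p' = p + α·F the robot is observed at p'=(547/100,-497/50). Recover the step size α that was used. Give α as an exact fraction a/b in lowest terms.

α = 1/5

F_att = 1/4·(g−p) = 1/4·(-13,2) = (-3.2500,0.5000)
o1: d²=10 ≤ ρ²=59; F_rep = 20·(3,-1)/10² = (0.6000,-0.2000)
o2: d²=292 > ρ²=59 → inactive
o3: d²=250 > ρ²=59 → inactive
o4: d²=106 > ρ²=59 → inactive
F = F_att + ΣF_rep = (-2.6500,0.3000)
Δp = p'−p = (-0.5300,0.0600); α = Δx/Fx = (-53/100) / (-53/20) = 1/5
check: Δy/Fy = (3/50) / (3/10) = 1/5 ✓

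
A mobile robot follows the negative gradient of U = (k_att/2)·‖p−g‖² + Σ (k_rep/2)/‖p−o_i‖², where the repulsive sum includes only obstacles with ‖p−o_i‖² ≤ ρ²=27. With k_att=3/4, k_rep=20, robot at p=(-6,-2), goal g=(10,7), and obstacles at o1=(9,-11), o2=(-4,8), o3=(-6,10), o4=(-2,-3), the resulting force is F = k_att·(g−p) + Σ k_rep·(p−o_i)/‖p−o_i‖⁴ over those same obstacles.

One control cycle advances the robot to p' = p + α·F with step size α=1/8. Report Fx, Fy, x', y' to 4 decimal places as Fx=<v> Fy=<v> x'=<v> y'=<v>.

Fx=11.7232 Fy=6.8192 x'=-4.5346 y'=-1.1476

F_att = 3/4·(g−p) = 3/4·(16,9) = (12.0000,6.7500)
o1: d²=306 > ρ²=27 → inactive
o2: d²=104 > ρ²=27 → inactive
o3: d²=144 > ρ²=27 → inactive
o4: d²=17 ≤ ρ²=27; F_rep = 20·(-4,1)/17² = (-0.2768,0.0692)
F = F_att + ΣF_rep = (11.7232,6.8192)
p' = p + 1/8·F = (-4.5346,-1.1476)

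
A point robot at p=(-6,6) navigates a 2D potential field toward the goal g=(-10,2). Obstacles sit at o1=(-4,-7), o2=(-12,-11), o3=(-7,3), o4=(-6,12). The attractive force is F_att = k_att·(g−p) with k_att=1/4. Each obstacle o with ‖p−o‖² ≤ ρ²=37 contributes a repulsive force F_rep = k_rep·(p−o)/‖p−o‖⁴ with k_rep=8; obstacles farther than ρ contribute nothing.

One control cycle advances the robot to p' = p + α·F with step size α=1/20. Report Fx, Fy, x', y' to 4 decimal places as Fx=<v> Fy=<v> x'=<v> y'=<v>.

Fx=-0.9200 Fy=-0.7970 x'=-6.0460 y'=5.9601

F_att = 1/4·(g−p) = 1/4·(-4,-4) = (-1.0000,-1.0000)
o1: d²=173 > ρ²=37 → inactive
o2: d²=325 > ρ²=37 → inactive
o3: d²=10 ≤ ρ²=37; F_rep = 8·(1,3)/10² = (0.0800,0.2400)
o4: d²=36 ≤ ρ²=37; F_rep = 8·(0,-6)/36² = (0.0000,-0.0370)
F = F_att + ΣF_rep = (-0.9200,-0.7970)
p' = p + 1/20·F = (-6.0460,5.9601)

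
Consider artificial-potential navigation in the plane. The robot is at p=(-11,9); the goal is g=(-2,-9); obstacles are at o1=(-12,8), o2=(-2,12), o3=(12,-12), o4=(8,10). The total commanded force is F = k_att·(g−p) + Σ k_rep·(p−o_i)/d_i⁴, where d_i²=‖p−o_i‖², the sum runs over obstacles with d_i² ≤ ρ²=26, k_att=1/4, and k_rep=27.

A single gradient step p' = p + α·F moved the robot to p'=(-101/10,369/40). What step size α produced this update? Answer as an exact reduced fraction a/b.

F_att = 1/4·(g−p) = 1/4·(9,-18) = (2.2500,-4.5000)
o1: d²=2 ≤ ρ²=26; F_rep = 27·(1,1)/2² = (6.7500,6.7500)
o2: d²=90 > ρ²=26 → inactive
o3: d²=970 > ρ²=26 → inactive
o4: d²=362 > ρ²=26 → inactive
F = F_att + ΣF_rep = (9.0000,2.2500)
Δp = p'−p = (0.9000,0.2250); α = Δx/Fx = (9/10) / (9) = 1/10
check: Δy/Fy = (9/40) / (9/4) = 1/10 ✓

α = 1/10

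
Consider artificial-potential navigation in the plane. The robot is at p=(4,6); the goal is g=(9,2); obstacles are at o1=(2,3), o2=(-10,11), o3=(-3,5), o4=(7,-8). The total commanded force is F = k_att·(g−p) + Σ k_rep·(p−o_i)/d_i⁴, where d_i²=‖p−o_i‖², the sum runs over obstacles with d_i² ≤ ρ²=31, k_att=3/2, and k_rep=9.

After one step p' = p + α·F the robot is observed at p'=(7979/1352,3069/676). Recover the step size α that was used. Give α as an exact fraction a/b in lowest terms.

α = 1/4

F_att = 3/2·(g−p) = 3/2·(5,-4) = (7.5000,-6.0000)
o1: d²=13 ≤ ρ²=31; F_rep = 9·(2,3)/13² = (0.1065,0.1598)
o2: d²=221 > ρ²=31 → inactive
o3: d²=50 > ρ²=31 → inactive
o4: d²=205 > ρ²=31 → inactive
F = F_att + ΣF_rep = (7.6065,-5.8402)
Δp = p'−p = (1.9016,-1.4601); α = Δx/Fx = (2571/1352) / (2571/338) = 1/4
check: Δy/Fy = (-987/676) / (-987/169) = 1/4 ✓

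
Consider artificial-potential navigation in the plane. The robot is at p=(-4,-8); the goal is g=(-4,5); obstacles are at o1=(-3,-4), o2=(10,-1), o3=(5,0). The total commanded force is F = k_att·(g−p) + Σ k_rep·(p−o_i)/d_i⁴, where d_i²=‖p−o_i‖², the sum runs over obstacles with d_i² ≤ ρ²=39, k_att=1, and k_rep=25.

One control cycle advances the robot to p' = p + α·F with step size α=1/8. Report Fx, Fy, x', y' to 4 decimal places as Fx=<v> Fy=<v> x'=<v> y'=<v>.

F_att = 1·(g−p) = 1·(0,13) = (0.0000,13.0000)
o1: d²=17 ≤ ρ²=39; F_rep = 25·(-1,-4)/17² = (-0.0865,-0.3460)
o2: d²=245 > ρ²=39 → inactive
o3: d²=145 > ρ²=39 → inactive
F = F_att + ΣF_rep = (-0.0865,12.6540)
p' = p + 1/8·F = (-4.0108,-6.4183)

Fx=-0.0865 Fy=12.6540 x'=-4.0108 y'=-6.4183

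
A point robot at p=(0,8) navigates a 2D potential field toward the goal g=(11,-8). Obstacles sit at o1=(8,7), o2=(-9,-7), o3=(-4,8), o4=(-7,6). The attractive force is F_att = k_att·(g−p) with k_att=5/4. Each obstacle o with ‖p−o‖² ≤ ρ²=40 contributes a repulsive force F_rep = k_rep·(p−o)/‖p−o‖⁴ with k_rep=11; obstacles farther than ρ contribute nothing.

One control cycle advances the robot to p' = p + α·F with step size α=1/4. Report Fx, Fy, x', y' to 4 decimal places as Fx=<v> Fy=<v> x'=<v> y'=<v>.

F_att = 5/4·(g−p) = 5/4·(11,-16) = (13.7500,-20.0000)
o1: d²=65 > ρ²=40 → inactive
o2: d²=306 > ρ²=40 → inactive
o3: d²=16 ≤ ρ²=40; F_rep = 11·(4,0)/16² = (0.1719,0.0000)
o4: d²=53 > ρ²=40 → inactive
F = F_att + ΣF_rep = (13.9219,-20.0000)
p' = p + 1/4·F = (3.4805,3.0000)

Fx=13.9219 Fy=-20.0000 x'=3.4805 y'=3.0000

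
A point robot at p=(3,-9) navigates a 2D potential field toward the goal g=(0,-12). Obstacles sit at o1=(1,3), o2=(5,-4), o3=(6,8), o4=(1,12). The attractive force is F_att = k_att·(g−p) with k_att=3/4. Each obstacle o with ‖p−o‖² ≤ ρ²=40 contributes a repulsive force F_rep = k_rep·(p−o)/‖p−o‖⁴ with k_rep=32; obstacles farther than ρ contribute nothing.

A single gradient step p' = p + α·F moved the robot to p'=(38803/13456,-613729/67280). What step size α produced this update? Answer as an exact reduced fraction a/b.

F_att = 3/4·(g−p) = 3/4·(-3,-3) = (-2.2500,-2.2500)
o1: d²=148 > ρ²=40 → inactive
o2: d²=29 ≤ ρ²=40; F_rep = 32·(-2,-5)/29² = (-0.0761,-0.1902)
o3: d²=298 > ρ²=40 → inactive
o4: d²=445 > ρ²=40 → inactive
F = F_att + ΣF_rep = (-2.3261,-2.4402)
Δp = p'−p = (-0.1163,-0.1220); α = Δx/Fx = (-1565/13456) / (-7825/3364) = 1/20
check: Δy/Fy = (-8209/67280) / (-8209/3364) = 1/20 ✓

α = 1/20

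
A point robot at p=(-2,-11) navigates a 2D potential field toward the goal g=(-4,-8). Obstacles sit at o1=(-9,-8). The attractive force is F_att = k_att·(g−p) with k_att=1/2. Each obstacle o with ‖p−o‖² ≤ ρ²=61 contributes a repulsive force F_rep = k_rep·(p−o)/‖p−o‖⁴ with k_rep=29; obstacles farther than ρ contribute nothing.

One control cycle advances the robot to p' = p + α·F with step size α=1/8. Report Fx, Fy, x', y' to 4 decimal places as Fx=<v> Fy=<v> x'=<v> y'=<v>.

F_att = 1/2·(g−p) = 1/2·(-2,3) = (-1.0000,1.5000)
o1: d²=58 ≤ ρ²=61; F_rep = 29·(7,-3)/58² = (0.0603,-0.0259)
F = F_att + ΣF_rep = (-0.9397,1.4741)
p' = p + 1/8·F = (-2.1175,-10.8157)

Fx=-0.9397 Fy=1.4741 x'=-2.1175 y'=-10.8157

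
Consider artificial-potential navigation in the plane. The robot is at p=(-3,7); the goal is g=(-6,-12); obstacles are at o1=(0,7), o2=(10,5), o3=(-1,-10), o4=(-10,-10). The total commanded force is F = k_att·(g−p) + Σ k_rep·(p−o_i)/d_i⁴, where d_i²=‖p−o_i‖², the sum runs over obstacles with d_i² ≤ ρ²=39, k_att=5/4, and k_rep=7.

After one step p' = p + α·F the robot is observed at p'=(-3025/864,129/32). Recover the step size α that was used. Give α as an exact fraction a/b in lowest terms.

α = 1/8

F_att = 5/4·(g−p) = 5/4·(-3,-19) = (-3.7500,-23.7500)
o1: d²=9 ≤ ρ²=39; F_rep = 7·(-3,0)/9² = (-0.2593,0.0000)
o2: d²=173 > ρ²=39 → inactive
o3: d²=293 > ρ²=39 → inactive
o4: d²=338 > ρ²=39 → inactive
F = F_att + ΣF_rep = (-4.0093,-23.7500)
Δp = p'−p = (-0.5012,-2.9688); α = Δx/Fx = (-433/864) / (-433/108) = 1/8
check: Δy/Fy = (-95/32) / (-95/4) = 1/8 ✓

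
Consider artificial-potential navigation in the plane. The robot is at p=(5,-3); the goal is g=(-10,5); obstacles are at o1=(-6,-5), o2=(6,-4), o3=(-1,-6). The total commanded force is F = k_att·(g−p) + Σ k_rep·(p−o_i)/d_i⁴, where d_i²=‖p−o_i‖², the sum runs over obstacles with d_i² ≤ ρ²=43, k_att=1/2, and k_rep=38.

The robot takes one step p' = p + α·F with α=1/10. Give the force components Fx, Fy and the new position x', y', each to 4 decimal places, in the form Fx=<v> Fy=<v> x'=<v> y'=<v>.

Fx=-17.0000 Fy=13.5000 x'=3.3000 y'=-1.6500

F_att = 1/2·(g−p) = 1/2·(-15,8) = (-7.5000,4.0000)
o1: d²=125 > ρ²=43 → inactive
o2: d²=2 ≤ ρ²=43; F_rep = 38·(-1,1)/2² = (-9.5000,9.5000)
o3: d²=45 > ρ²=43 → inactive
F = F_att + ΣF_rep = (-17.0000,13.5000)
p' = p + 1/10·F = (3.3000,-1.6500)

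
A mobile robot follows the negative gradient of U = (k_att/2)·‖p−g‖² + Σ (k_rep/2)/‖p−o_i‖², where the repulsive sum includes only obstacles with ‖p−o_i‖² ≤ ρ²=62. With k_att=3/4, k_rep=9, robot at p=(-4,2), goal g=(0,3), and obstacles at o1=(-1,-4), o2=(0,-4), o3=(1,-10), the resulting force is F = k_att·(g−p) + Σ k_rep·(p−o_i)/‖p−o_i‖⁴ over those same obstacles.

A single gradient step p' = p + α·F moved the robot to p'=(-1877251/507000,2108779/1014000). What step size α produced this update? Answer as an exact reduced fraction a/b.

F_att = 3/4·(g−p) = 3/4·(4,1) = (3.0000,0.7500)
o1: d²=45 ≤ ρ²=62; F_rep = 9·(-3,6)/45² = (-0.0133,0.0267)
o2: d²=52 ≤ ρ²=62; F_rep = 9·(-4,6)/52² = (-0.0133,0.0200)
o3: d²=169 > ρ²=62 → inactive
F = F_att + ΣF_rep = (2.9734,0.7966)
Δp = p'−p = (0.2973,0.0797); α = Δx/Fx = (150749/507000) / (150749/50700) = 1/10
check: Δy/Fy = (80779/1014000) / (80779/101400) = 1/10 ✓

α = 1/10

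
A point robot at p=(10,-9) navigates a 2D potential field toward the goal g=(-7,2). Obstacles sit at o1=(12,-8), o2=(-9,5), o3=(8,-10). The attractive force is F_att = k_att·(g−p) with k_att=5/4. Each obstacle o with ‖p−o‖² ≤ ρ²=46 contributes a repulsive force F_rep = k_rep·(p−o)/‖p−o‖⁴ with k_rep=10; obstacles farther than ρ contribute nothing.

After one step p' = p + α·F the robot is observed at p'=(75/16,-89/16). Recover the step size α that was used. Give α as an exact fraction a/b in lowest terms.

α = 1/4

F_att = 5/4·(g−p) = 5/4·(-17,11) = (-21.2500,13.7500)
o1: d²=5 ≤ ρ²=46; F_rep = 10·(-2,-1)/5² = (-0.8000,-0.4000)
o2: d²=557 > ρ²=46 → inactive
o3: d²=5 ≤ ρ²=46; F_rep = 10·(2,1)/5² = (0.8000,0.4000)
F = F_att + ΣF_rep = (-21.2500,13.7500)
Δp = p'−p = (-5.3125,3.4375); α = Δx/Fx = (-85/16) / (-85/4) = 1/4
check: Δy/Fy = (55/16) / (55/4) = 1/4 ✓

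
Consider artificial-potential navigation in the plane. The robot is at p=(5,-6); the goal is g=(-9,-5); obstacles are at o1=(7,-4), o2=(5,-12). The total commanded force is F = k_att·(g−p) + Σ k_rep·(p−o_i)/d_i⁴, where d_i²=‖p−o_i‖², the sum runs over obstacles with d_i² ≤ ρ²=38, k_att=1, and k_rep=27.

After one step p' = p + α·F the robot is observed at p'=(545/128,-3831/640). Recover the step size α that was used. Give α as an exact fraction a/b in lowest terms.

α = 1/20

F_att = 1·(g−p) = 1·(-14,1) = (-14.0000,1.0000)
o1: d²=8 ≤ ρ²=38; F_rep = 27·(-2,-2)/8² = (-0.8438,-0.8438)
o2: d²=36 ≤ ρ²=38; F_rep = 27·(0,6)/36² = (0.0000,0.1250)
F = F_att + ΣF_rep = (-14.8438,0.2812)
Δp = p'−p = (-0.7422,0.0141); α = Δx/Fx = (-95/128) / (-475/32) = 1/20
check: Δy/Fy = (9/640) / (9/32) = 1/20 ✓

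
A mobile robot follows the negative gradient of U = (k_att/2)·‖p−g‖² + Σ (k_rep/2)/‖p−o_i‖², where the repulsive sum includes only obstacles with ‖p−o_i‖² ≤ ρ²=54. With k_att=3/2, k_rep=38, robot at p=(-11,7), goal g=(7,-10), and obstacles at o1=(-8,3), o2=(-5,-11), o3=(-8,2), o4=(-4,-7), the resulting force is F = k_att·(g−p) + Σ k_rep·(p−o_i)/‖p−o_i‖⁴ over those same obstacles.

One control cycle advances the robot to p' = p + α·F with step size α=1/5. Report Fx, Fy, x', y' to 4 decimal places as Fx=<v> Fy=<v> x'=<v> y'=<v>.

Fx=26.7190 Fy=-25.0924 x'=-5.6562 y'=1.9815

F_att = 3/2·(g−p) = 3/2·(18,-17) = (27.0000,-25.5000)
o1: d²=25 ≤ ρ²=54; F_rep = 38·(-3,4)/25² = (-0.1824,0.2432)
o2: d²=360 > ρ²=54 → inactive
o3: d²=34 ≤ ρ²=54; F_rep = 38·(-3,5)/34² = (-0.0986,0.1644)
o4: d²=245 > ρ²=54 → inactive
F = F_att + ΣF_rep = (26.7190,-25.0924)
p' = p + 1/5·F = (-5.6562,1.9815)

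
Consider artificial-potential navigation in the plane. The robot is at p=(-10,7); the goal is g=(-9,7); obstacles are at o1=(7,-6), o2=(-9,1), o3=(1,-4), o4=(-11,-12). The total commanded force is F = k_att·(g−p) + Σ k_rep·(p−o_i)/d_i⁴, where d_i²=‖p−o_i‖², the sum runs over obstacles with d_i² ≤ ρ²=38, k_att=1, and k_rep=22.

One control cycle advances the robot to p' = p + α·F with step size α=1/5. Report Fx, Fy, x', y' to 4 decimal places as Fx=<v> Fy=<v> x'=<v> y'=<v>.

Fx=0.9839 Fy=0.0964 x'=-9.8032 y'=7.0193

F_att = 1·(g−p) = 1·(1,0) = (1.0000,0.0000)
o1: d²=458 > ρ²=38 → inactive
o2: d²=37 ≤ ρ²=38; F_rep = 22·(-1,6)/37² = (-0.0161,0.0964)
o3: d²=242 > ρ²=38 → inactive
o4: d²=362 > ρ²=38 → inactive
F = F_att + ΣF_rep = (0.9839,0.0964)
p' = p + 1/5·F = (-9.8032,7.0193)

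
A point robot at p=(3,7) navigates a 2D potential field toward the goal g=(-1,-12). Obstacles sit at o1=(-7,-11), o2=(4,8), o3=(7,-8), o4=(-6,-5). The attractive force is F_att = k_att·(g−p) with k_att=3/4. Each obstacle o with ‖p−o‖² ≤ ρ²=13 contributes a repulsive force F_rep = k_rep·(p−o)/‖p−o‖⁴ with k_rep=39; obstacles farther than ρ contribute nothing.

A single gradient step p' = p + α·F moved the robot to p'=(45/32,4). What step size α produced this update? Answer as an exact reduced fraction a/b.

α = 1/8

F_att = 3/4·(g−p) = 3/4·(-4,-19) = (-3.0000,-14.2500)
o1: d²=424 > ρ²=13 → inactive
o2: d²=2 ≤ ρ²=13; F_rep = 39·(-1,-1)/2² = (-9.7500,-9.7500)
o3: d²=241 > ρ²=13 → inactive
o4: d²=225 > ρ²=13 → inactive
F = F_att + ΣF_rep = (-12.7500,-24.0000)
Δp = p'−p = (-1.5938,-3.0000); α = Δx/Fx = (-51/32) / (-51/4) = 1/8
check: Δy/Fy = (-3) / (-24) = 1/8 ✓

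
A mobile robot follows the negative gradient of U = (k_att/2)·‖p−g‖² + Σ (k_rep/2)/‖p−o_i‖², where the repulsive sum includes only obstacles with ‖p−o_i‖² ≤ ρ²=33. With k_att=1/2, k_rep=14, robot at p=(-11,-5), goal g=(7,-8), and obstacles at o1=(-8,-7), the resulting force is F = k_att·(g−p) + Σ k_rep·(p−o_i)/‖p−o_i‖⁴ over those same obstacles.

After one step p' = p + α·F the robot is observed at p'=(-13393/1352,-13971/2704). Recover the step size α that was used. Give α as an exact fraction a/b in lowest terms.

F_att = 1/2·(g−p) = 1/2·(18,-3) = (9.0000,-1.5000)
o1: d²=13 ≤ ρ²=33; F_rep = 14·(-3,2)/13² = (-0.2485,0.1657)
F = F_att + ΣF_rep = (8.7515,-1.3343)
Δp = p'−p = (1.0939,-0.1668); α = Δx/Fx = (1479/1352) / (1479/169) = 1/8
check: Δy/Fy = (-451/2704) / (-451/338) = 1/8 ✓

α = 1/8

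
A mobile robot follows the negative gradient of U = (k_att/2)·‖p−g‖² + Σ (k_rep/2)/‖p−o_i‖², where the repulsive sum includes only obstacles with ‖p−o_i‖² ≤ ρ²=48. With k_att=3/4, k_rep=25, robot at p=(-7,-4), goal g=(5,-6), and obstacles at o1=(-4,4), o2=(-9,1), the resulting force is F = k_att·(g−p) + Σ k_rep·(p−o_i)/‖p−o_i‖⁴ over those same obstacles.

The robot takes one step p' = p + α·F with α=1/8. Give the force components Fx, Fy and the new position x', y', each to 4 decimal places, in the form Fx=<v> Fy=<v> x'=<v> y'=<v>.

F_att = 3/4·(g−p) = 3/4·(12,-2) = (9.0000,-1.5000)
o1: d²=73 > ρ²=48 → inactive
o2: d²=29 ≤ ρ²=48; F_rep = 25·(2,-5)/29² = (0.0595,-0.1486)
F = F_att + ΣF_rep = (9.0595,-1.6486)
p' = p + 1/8·F = (-5.8676,-4.2061)

Fx=9.0595 Fy=-1.6486 x'=-5.8676 y'=-4.2061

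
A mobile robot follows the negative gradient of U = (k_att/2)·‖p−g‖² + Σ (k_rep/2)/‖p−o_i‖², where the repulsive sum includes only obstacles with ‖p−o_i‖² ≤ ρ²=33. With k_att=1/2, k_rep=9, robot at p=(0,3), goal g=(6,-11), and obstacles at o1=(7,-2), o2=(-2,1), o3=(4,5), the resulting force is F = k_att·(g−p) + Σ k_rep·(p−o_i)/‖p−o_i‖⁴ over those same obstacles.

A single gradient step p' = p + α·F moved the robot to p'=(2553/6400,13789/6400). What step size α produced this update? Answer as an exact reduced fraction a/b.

α = 1/8

F_att = 1/2·(g−p) = 1/2·(6,-14) = (3.0000,-7.0000)
o1: d²=74 > ρ²=33 → inactive
o2: d²=8 ≤ ρ²=33; F_rep = 9·(2,2)/8² = (0.2812,0.2812)
o3: d²=20 ≤ ρ²=33; F_rep = 9·(-4,-2)/20² = (-0.0900,-0.0450)
F = F_att + ΣF_rep = (3.1913,-6.7637)
Δp = p'−p = (0.3989,-0.8455); α = Δx/Fx = (2553/6400) / (2553/800) = 1/8
check: Δy/Fy = (-5411/6400) / (-5411/800) = 1/8 ✓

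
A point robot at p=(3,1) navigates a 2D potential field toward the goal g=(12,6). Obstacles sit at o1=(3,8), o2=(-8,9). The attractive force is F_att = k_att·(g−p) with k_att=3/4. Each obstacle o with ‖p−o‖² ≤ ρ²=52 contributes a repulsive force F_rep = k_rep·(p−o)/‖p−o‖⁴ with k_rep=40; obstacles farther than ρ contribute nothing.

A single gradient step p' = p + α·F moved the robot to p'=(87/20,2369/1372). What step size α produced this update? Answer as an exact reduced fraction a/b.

F_att = 3/4·(g−p) = 3/4·(9,5) = (6.7500,3.7500)
o1: d²=49 ≤ ρ²=52; F_rep = 40·(0,-7)/49² = (0.0000,-0.1166)
o2: d²=185 > ρ²=52 → inactive
F = F_att + ΣF_rep = (6.7500,3.6334)
Δp = p'−p = (1.3500,0.7267); α = Δx/Fx = (27/20) / (27/4) = 1/5
check: Δy/Fy = (997/1372) / (4985/1372) = 1/5 ✓

α = 1/5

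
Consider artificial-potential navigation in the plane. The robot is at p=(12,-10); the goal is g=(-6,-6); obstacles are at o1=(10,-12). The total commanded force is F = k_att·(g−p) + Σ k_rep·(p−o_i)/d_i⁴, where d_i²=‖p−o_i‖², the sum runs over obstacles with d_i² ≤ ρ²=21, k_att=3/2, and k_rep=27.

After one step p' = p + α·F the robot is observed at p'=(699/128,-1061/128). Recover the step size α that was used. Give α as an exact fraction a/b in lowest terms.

F_att = 3/2·(g−p) = 3/2·(-18,4) = (-27.0000,6.0000)
o1: d²=8 ≤ ρ²=21; F_rep = 27·(2,2)/8² = (0.8438,0.8438)
F = F_att + ΣF_rep = (-26.1562,6.8438)
Δp = p'−p = (-6.5391,1.7109); α = Δx/Fx = (-837/128) / (-837/32) = 1/4
check: Δy/Fy = (219/128) / (219/32) = 1/4 ✓

α = 1/4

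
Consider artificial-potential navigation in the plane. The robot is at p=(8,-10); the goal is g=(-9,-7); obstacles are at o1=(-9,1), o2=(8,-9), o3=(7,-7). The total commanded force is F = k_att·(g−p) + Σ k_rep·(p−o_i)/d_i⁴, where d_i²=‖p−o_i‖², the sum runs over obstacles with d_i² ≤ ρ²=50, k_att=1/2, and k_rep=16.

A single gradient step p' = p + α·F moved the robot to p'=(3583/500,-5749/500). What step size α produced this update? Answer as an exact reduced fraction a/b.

F_att = 1/2·(g−p) = 1/2·(-17,3) = (-8.5000,1.5000)
o1: d²=410 > ρ²=50 → inactive
o2: d²=1 ≤ ρ²=50; F_rep = 16·(0,-1)/1² = (0.0000,-16.0000)
o3: d²=10 ≤ ρ²=50; F_rep = 16·(1,-3)/10² = (0.1600,-0.4800)
F = F_att + ΣF_rep = (-8.3400,-14.9800)
Δp = p'−p = (-0.8340,-1.4980); α = Δx/Fx = (-417/500) / (-417/50) = 1/10
check: Δy/Fy = (-749/500) / (-749/50) = 1/10 ✓

α = 1/10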